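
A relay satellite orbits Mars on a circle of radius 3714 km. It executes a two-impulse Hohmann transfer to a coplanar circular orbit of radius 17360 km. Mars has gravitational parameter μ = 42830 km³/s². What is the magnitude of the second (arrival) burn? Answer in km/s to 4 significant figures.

The Hohmann ellipse has a_t = (r₁ + r₂)/2 = 10537 km.
Circular speed at r = 17360 km: v_c = √(μ/r) = 1.5707 km/s.
Vis-viva on the transfer ellipse at r = 17360 km gives v_t = √[μ(2/r − 1/a_t)] = 0.93253 km/s.
Δv₂ = |v_t − v_c| = |0.93253 − 1.5707| = 0.6382 km/s.

Δv₂ = 0.6382 km/s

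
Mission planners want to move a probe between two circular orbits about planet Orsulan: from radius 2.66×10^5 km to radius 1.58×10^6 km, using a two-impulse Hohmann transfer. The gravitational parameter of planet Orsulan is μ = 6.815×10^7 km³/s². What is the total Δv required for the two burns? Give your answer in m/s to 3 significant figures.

Δv = 7980 m/s

Semi-major axis of the transfer orbit: a_t = (2.660×10^5 + 1.580×10^6)/2 = 9.230×10^5 km.
At r₁ the circular-orbit speed is v₁ = √(μ/r₁) = 16.006 km/s.
On the transfer ellipse at r₁, vis-viva gives v_p = √[μ(2/r₁ − 1/a_t)] = 20.942 km/s.
First burn Δv₁ = |v_p − v₁| = 4.936 km/s.
Circular speed at r₂: v₂ = √(μ/r₂) = 6.568 km/s.
Transfer-orbit speed at r₂: v_a = √[μ(2/r₂ − 1/a_t)] = 3.526 km/s.
Second burn Δv₂ = |v₂ − v_a| = 3.042 km/s.
Δv = Δv₁ + Δv₂ = 4.936 + 3.042 = 7.978 km/s.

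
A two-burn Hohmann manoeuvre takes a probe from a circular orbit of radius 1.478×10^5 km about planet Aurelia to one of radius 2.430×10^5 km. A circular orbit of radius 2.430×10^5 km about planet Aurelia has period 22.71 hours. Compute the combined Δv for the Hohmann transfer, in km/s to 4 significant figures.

From Kepler's third law T² = 4π²r³/μ at r = 2.430×10^5 km, T = 22.71 hours = 22.71 × 3600 s = 81756 s: μ = 4π²r³/T² = 8.47499×10^7 km³/s².
Semi-major axis of the transfer orbit: a_t = (1.478×10^5 + 2.430×10^5)/2 = 1.954×10^5 km.
At r₁ the circular-orbit speed is v₁ = √(μ/r₁) = 23.946 km/s.
Transfer-orbit speed at r₁ (vis-viva): v_p = √[μ(2/r₁ − 1/a_t)] = 26.704 km/s.
First burn Δv₁ = |v_p − v₁| = 2.758 km/s.
At r₂, v₂ = √(μ/r₂) = 18.675 km/s.
Transfer-orbit speed at r₂: v_a = √[μ(2/r₂ − 1/a_t)] = 16.242 km/s.
Second burn Δv₂ = |v₂ − v_a| = 2.433 km/s.
Δv = Δv₁ + Δv₂ = 2.758 + 2.433 = 5.191 km/s.

Δv = 5.191 km/s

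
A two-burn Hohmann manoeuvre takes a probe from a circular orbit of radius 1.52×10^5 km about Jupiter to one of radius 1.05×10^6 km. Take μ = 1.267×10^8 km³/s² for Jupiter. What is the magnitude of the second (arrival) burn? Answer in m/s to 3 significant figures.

The Hohmann ellipse has a_t = (r₁ + r₂)/2 = 6.010×10^5 km.
On the circular orbit at r = 1.050×10^6 km, v_c = √(μ/r) = 10.985 km/s.
Vis-viva on the transfer ellipse at r = 1.050×10^6 km gives v_t = √[μ(2/r − 1/a_t)] = 5.5243 km/s.
Δv₂ = |v_t − v_c| = |5.5243 − 10.985| = 5.461 km/s.

Δv₂ = 5460 m/s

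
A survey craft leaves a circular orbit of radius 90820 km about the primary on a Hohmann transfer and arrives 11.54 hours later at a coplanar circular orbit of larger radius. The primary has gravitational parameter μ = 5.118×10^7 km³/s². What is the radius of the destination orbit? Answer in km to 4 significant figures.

Transfer time t = 11.54 hours = 41544 s, and t = π√(a_t³/μ).
So a_t = (μ t²/π²)^(1/3) = (5.118×10^7 × (41544)² / π²)^(1/3) = 2.0762×10^5 km.
Since a_t = (r₁ + r₂)/2, r₂ = 2a_t − r₁ = 2×2.0762×10^5 − 90820 = 3.2442×10^5 km.

r₂ = 3.244×10^5 km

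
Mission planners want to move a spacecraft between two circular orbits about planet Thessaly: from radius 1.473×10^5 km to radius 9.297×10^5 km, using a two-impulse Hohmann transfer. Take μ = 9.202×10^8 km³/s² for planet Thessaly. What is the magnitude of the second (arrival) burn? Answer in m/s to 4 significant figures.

Semi-major axis of the transfer orbit: a_t = (1.473×10^5 + 9.297×10^5)/2 = 5.385×10^5 km.
On the circular orbit at r = 9.297×10^5 km, v_c = √(μ/r) = 31.46 km/s.
Vis-viva on the transfer ellipse at r = 9.297×10^5 km gives v_t = √[μ(2/r − 1/a_t)] = 16.45 km/s.
Δv₂ = |v_t − v_c| = |16.45 − 31.46| = 15.01 km/s.

Δv₂ = 15010 m/s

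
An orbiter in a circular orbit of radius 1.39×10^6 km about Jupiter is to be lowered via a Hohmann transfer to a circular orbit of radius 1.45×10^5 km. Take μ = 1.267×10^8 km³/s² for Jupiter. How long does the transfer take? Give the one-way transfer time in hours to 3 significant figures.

The Hohmann ellipse has a_t = (r₁ + r₂)/2 = 7.675×10^5 km.
By Kepler's third law the transfer-orbit period is T = 2π√(a_t³/μ), so t = T/2 = 1.877×10^5 s.
Converting: 1.877×10^5 s ÷ 3600 s/hour = 52.1 hours.

t = 52.1 hours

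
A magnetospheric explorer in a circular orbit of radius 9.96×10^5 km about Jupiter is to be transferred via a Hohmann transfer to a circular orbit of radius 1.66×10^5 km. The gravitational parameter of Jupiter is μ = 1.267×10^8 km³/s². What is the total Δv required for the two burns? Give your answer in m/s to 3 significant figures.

Δv = 13800 m/s

The Hohmann ellipse has a_t = (r₁ + r₂)/2 = 5.810×10^5 km.
At r₁ the circular-orbit speed is v₁ = √(μ/r₁) = 11.2787 km/s.
On the transfer ellipse at r₁, vis-viva gives v_a = √[μ(2/r₁ − 1/a_t)] = 6.02871 km/s.
First burn Δv₁ = |v_a − v₁| = 5.2500 km/s.
At r₂, v₂ = √(μ/r₂) = 27.627034 km/s.
Transfer-orbit speed at r₂: v_p = √[μ(2/r₂ − 1/a_t)] = 36.172279 km/s.
Second burn Δv₂ = |v₂ − v_p| = 8.5452 km/s.
Δv = Δv₁ + Δv₂ = 5.2500 + 8.5452 = 13.80 km/s.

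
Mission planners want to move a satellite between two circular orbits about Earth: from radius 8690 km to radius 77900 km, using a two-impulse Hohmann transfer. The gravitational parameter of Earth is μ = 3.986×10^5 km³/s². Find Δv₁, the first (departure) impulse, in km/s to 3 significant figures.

Δv₁ = 2.31 km/s

Transfer-ellipse semi-major axis a_t = (r₁ + r₂)/2 = (8690 + 77900)/2 = 43295 km.
Circular speed at r = 8690 km: v_c = √(μ/r) = 6.773 km/s.
Vis-viva on the transfer ellipse at r = 8690 km gives v_t = √[μ(2/r − 1/a_t)] = 9.085 km/s.
Δv₁ = |v_t − v_c| = |9.085 − 6.773| = 2.312 km/s.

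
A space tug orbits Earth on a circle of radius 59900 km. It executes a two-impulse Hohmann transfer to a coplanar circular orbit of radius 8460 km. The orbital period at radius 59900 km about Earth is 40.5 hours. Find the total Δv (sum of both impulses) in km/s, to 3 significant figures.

From Kepler's third law T² = 4π²r³/μ at r = 59900 km, T = 40.5 hours = 40.5 × 3600 s = 1.458×10^5 s: μ = 4π²r³/T² = 3.99140×10^5 km³/s².
Semi-major axis of the transfer orbit: a_t = (59900 + 8460)/2 = 34180 km.
At r₁ the circular-orbit speed is v₁ = √(μ/r₁) = 2.581 km/s.
On the transfer ellipse at r₁, v² = μ(2/r − 1/a) gives v_a = √[μ(2/r₁ − 1/a_t)] = 1.284 km/s.
First burn Δv₁ = |v_a − v₁| = 1.297 km/s.
Circular speed at r₂: v₂ = √(μ/r₂) = 6.869 km/s.
Transfer-orbit speed at r₂: v_p = √[μ(2/r₂ − 1/a_t)] = 9.093 km/s.
Second burn Δv₂ = |v₂ − v_p| = 2.224 km/s.
Total Δv = Δv₁ + Δv₂ = 3.521 km/s.

Δv = 3.52 km/s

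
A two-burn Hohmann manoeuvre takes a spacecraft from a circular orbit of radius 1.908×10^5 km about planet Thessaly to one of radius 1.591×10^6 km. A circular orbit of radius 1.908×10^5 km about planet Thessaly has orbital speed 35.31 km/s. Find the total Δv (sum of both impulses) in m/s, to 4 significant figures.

Δv = 18450 m/s

From the circular-orbit relation v² = μ/r at r = 1.908×10^5 km: μ = v²r = (35.31)² × 1.908×10^5 = 2.37889×10^8 km³/s².
The Hohmann ellipse has a_t = (r₁ + r₂)/2 = 8.909×10^5 km.
At r₁ the circular-orbit speed is v₁ = √(μ/r₁) = 35.31 km/s.
Transfer-orbit speed at r₁ (v² = μ(2/r − 1/a)): v_p = √[μ(2/r₁ − 1/a_t)] = 47.19 km/s.
First burn Δv₁ = |v_p − v₁| = 11.88 km/s.
At r₂, v₂ = √(μ/r₂) = 12.228 km/s.
Transfer-orbit speed at r₂: v_a = √[μ(2/r₂ − 1/a_t)] = 5.6588 km/s.
Second burn Δv₂ = |v₂ − v_a| = 6.569 km/s.
Total Δv = Δv₁ + Δv₂ = 18.45 km/s.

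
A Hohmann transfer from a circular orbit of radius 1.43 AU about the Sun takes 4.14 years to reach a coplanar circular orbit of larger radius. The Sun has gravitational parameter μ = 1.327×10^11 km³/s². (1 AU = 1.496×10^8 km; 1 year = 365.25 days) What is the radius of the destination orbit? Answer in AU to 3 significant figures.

r₂ = 6.76 AU

In km: r₁ = 1.43 × 1.496×10^8 = 2.13928×10^8 km.
Transfer time t = 4.14 years × 365.25 × 86400 s = 1.30648464×10^8 s, and t = π√(a_t³/μ).
So a_t = (μ t²/π²)^(1/3) = (1.327×10^11 × (1.30648464×10^8)² / π²)^(1/3) = 6.1225×10^8 km.
Since a_t = (r₁ + r₂)/2, r₂ = 2a_t − r₁ = 2×6.1225×10^8 − 2.13928×10^8 = 1.010572×10^9 km.
In AU: r₂ = 1.010572×10^9 / 1.496×10^8 = 6.76 AU.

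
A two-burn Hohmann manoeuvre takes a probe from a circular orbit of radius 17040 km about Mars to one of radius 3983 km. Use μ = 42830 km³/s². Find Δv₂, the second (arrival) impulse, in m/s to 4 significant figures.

Semi-major axis of the transfer orbit: a_t = (17040 + 3983)/2 = 10511.5 km.
Circular speed at r = 3983 km: v_c = √(μ/r) = 3.2792 km/s.
Transfer-orbit speed at the same r (vis-viva, a = a_t): v_t = √[μ(2/r − 1/a_t)] = 4.1751 km/s.
Δv₂ = |v_t − v_c| = |4.1751 − 3.2792| = 0.8959 km/s.

Δv₂ = 895.9 m/s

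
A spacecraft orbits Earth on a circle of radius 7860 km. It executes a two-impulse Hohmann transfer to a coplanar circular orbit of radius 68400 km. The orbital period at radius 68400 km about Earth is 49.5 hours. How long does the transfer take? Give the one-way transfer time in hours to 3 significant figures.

From Kepler's third law T² = 4π²r³/μ at r = 68400 km, T = 49.5 hours = 49.5 × 3600 s = 1.782×10^5 s: μ = 4π²r³/T² = 3.97844×10^5 km³/s².
Transfer-ellipse semi-major axis a_t = (r₁ + r₂)/2 = (7860 + 68400)/2 = 38130 km.
Transfer time t = π√(a_t³/μ) = π√((38130)³ / 3.97844×10^5) = 37080 s.
Converting: 37080 s ÷ 3600 s/hour = 10.3 hours.

t = 10.3 hours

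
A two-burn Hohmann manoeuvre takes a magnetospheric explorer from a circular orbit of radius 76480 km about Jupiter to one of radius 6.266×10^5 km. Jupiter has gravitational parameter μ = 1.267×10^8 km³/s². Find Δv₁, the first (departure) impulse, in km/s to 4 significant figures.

The Hohmann ellipse has a_t = (r₁ + r₂)/2 = 3.5154×10^5 km.
Circular speed at r = 76480 km: v_c = √(μ/r) = 40.70 km/s.
Transfer-orbit speed at the same r (vis-viva, a = a_t): v_t = √[μ(2/r − 1/a_t)] = 54.34 km/s.
Δv₁ = |v_t − v_c| = |54.34 − 40.70| = 13.64 km/s.

Δv₁ = 13.64 km/s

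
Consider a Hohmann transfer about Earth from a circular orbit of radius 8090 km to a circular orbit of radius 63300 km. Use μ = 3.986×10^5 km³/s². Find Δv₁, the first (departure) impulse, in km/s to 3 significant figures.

The Hohmann ellipse has a_t = (r₁ + r₂)/2 = 35695 km.
Circular speed at r = 8090 km: v_c = √(μ/r) = 7.019 km/s.
Transfer-orbit speed at the same r (vis-viva, a = a_t): v_t = √[μ(2/r − 1/a_t)] = 9.347 km/s.
Δv₁ = |v_t − v_c| = |9.347 − 7.019| = 2.328 km/s.

Δv₁ = 2.33 km/s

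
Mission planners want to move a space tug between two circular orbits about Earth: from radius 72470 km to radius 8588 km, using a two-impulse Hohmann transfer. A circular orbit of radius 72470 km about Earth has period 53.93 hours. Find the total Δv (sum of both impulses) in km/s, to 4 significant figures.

From Kepler's third law T² = 4π²r³/μ at r = 72470 km, T = 53.93 hours = 53.93 × 3600 s = 1.94148×10^5 s: μ = 4π²r³/T² = 3.98629×10^5 km³/s².
Transfer-ellipse semi-major axis a_t = (r₁ + r₂)/2 = (72470 + 8588)/2 = 40529 km.
Circular speed at r₁: v₁ = √(μ/r₁) = √(3.98629×10^5/72470) = 2.3453 km/s.
On the transfer ellipse at r₁, v² = μ(2/r − 1/a) gives v_a = √[μ(2/r₁ − 1/a_t)] = 1.0796 km/s.
First burn Δv₁ = |v_a − v₁| = 1.266 km/s.
At r₂, v₂ = √(μ/r₂) = 6.813 km/s.
Transfer-orbit speed at r₂: v_p = √[μ(2/r₂ − 1/a_t)] = 9.110 km/s.
Second burn Δv₂ = |v₂ − v_p| = 2.297 km/s.
Total Δv = Δv₁ + Δv₂ = 3.563 km/s.

Δv = 3.563 km/s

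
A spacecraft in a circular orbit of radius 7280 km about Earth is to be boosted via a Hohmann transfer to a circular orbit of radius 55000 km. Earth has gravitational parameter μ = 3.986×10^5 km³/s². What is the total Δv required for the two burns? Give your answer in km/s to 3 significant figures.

Δv = 3.82 km/s

The Hohmann ellipse has a_t = (r₁ + r₂)/2 = 31140 km.
At r₁ the circular-orbit speed is v₁ = √(μ/r₁) = 7.3995 km/s.
On the transfer ellipse at r₁, vis-viva equation gives v_p = √[μ(2/r₁ − 1/a_t)] = 9.8339 km/s.
First burn Δv₁ = |v_p − v₁| = 2.4344 km/s.
Circular speed at r₂: v₂ = √(μ/r₂) = 2.69208 km/s.
Transfer-orbit speed at r₂: v_a = √[μ(2/r₂ − 1/a_t)] = 1.30165 km/s.
Second burn Δv₂ = |v₂ − v_a| = 1.3904 km/s.
Δv = Δv₁ + Δv₂ = 2.4344 + 1.3904 = 3.825 km/s.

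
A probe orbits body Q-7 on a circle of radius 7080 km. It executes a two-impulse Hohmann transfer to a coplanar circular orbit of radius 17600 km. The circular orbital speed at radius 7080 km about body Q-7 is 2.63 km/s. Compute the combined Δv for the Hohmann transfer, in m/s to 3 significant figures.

From the circular-orbit relation v² = μ/r at r = 7080 km: μ = v²r = (2.63)² × 7080 = 48971.7 km³/s².
Semi-major axis of the transfer orbit: a_t = (7080 + 17600)/2 = 12340 km.
Circular speed at r₁: v₁ = √(μ/r₁) = √(48971.7/7080) = 2.6300 km/s.
On the transfer ellipse at r₁, v² = μ(2/r − 1/a) gives v_p = √[μ(2/r₁ − 1/a_t)] = 3.1409 km/s.
First burn Δv₁ = |v_p − v₁| = 0.5109 km/s.
At r₂, v₂ = √(μ/r₂) = 1.6681 km/s.
Transfer-orbit speed at r₂: v_a = √[μ(2/r₂ − 1/a_t)] = 1.2635 km/s.
Second burn Δv₂ = |v₂ − v_a| = 0.4046 km/s.
Total Δv = Δv₁ + Δv₂ = 0.9155 km/s.

Δv = 915 m/s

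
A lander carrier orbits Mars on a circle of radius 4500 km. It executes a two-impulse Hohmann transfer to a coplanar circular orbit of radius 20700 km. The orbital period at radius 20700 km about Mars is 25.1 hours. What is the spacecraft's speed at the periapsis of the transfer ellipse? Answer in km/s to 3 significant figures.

From Kepler's third law T² = 4π²r³/μ at r = 20700 km, T = 25.1 hours = 25.1 × 3600 s = 90360 s: μ = 4π²r³/T² = 42886.3 km³/s².
Semi-major axis of the transfer orbit: a_t = (4500 + 20700)/2 = 12600 km.
At periapsis, r = 4500 km.
Vis-viva: v = √[μ(2/r − 1/a_t)] = √[42886.3 × (2/4500 − 1/12600)] = 3.957 km/s.

v = 3.96 km/s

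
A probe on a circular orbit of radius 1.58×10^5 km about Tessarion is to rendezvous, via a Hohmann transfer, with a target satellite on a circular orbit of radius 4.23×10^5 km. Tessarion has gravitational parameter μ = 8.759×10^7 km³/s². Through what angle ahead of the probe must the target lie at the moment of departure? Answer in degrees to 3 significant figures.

φ = 77.6°

The Hohmann ellipse has a_t = (r₁ + r₂)/2 = 2.905×10^5 km.
The half-period of the transfer ellipse is t = π√(a_t³/μ) = 52560 s.
Target angular speed ω₂ = √(μ/r₂³) = 3.402×10^-5 rad/s.
Angle swept by the target during transfer: ω₂·t = 1.788 rad = 102.4°.
The probe traverses 180° on the transfer ellipse, so the target must lead by 180° − 102.4° = 77.6°.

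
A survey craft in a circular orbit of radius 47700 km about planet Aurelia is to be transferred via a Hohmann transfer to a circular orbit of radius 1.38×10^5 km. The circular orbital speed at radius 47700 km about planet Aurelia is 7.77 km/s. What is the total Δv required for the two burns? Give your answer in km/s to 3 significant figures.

From the circular-orbit relation v² = μ/r at r = 47700 km: μ = v²r = (7.77)² × 47700 = 2.87979×10^6 km³/s².
Transfer-ellipse semi-major axis a_t = (r₁ + r₂)/2 = (47700 + 1.380×10^5)/2 = 92850 km.
Circular speed at r₁: v₁ = √(μ/r₁) = √(2.87979×10^6/47700) = 7.770 km/s.
On the transfer ellipse at r₁, v² = μ(2/r − 1/a) gives v_p = √[μ(2/r₁ − 1/a_t)] = 9.473 km/s.
First burn Δv₁ = |v_p − v₁| = 1.703 km/s.
At r₂, v₂ = √(μ/r₂) = 4.568 km/s.
Transfer-orbit speed at r₂: v_a = √[μ(2/r₂ − 1/a_t)] = 3.274 km/s.
Second burn Δv₂ = |v₂ − v_a| = 1.294 km/s.
Total Δv = Δv₁ + Δv₂ = 2.997 km/s.

Δv = 3.00 km/s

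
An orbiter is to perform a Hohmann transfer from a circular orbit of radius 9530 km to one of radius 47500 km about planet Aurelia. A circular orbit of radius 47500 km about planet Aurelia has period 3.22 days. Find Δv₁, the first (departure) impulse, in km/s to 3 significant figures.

Δv₁ = 0.696 km/s

From Kepler's third law T² = 4π²r³/μ at r = 47500 km, T = 3.22 days = 3.22 × 86400 s = 2.78208×10^5 s: μ = 4π²r³/T² = 54664.0 km³/s².
The Hohmann ellipse has a_t = (r₁ + r₂)/2 = 28515 km.
On the circular orbit at r = 9530 km, v_c = √(μ/r) = 2.3950 km/s.
Transfer-orbit speed at the same r (vis-viva, a = a_t): v_t = √[μ(2/r − 1/a_t)] = 3.0911 km/s.
Δv₁ = |v_t − v_c| = |3.0911 − 2.3950| = 0.6961 km/s.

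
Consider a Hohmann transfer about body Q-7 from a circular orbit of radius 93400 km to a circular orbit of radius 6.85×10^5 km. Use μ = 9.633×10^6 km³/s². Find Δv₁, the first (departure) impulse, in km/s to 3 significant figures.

Semi-major axis of the transfer orbit: a_t = (93400 + 6.850×10^5)/2 = 3.892×10^5 km.
On the circular orbit at r = 93400 km, v_c = √(μ/r) = 10.156 km/s.
Vis-viva on the transfer ellipse at r = 93400 km gives v_t = √[μ(2/r − 1/a_t)] = 13.473 km/s.
Δv₁ = |v_t − v_c| = |13.473 − 10.156| = 3.317 km/s.

Δv₁ = 3.32 km/s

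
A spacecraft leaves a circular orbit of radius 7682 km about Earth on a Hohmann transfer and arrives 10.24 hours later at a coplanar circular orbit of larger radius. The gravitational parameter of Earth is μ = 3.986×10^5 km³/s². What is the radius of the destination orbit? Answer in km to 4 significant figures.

Transfer time t = 10.24 hours = 36864 s, and t = π√(a_t³/μ).
So a_t = (μ t²/π²)^(1/3) = (3.986×10^5 × (36864)² / π²)^(1/3) = 38003 km.
Since a_t = (r₁ + r₂)/2, r₂ = 2a_t − r₁ = 2×38003 − 7682 = 68324 km.

r₂ = 68320 km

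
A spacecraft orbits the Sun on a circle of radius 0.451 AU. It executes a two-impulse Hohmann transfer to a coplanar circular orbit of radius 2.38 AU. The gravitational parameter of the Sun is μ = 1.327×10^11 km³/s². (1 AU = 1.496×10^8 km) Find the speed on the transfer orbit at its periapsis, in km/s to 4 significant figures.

In km: r₁ = 0.451 × 1.496×10^8 = 6.74696×10^7 km; r₂ = 2.38 × 1.496×10^8 = 3.56048×10^8 km.
Transfer-ellipse semi-major axis a_t = (r₁ + r₂)/2 = (6.74696×10^7 + 3.56048×10^8)/2 = 2.117588×10^8 km.
The periapsis of the transfer ellipse is at r = 6.74696×10^7 km.
Vis-viva: v = √[μ(2/r − 1/a_t)] = √[1.327×10^11 × (2/6.74696×10^7 − 1/2.117588×10^8)] = 57.51 km/s.

v = 57.51 km/s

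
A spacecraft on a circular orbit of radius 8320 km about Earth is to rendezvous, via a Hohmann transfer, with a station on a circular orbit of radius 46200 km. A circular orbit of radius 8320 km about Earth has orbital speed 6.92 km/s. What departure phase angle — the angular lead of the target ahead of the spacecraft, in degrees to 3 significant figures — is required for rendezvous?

φ = 98.4°

From the circular-orbit relation v² = μ/r at r = 8320 km: μ = v²r = (6.92)² × 8320 = 3.98415×10^5 km³/s².
The Hohmann ellipse has a_t = (r₁ + r₂)/2 = 27260 km.
The half-period of the transfer ellipse is t = π√(a_t³/μ) = 22401 s.
Target angular speed ω₂ = √(μ/r₂³) = 6.3563×10^-5 rad/s.
Angle swept by the target during transfer: ω₂·t = 1.4239 rad = 81.58°.
Arrival is 180° from departure on the ellipse, so φ = 180° − 81.58° = 98.4°.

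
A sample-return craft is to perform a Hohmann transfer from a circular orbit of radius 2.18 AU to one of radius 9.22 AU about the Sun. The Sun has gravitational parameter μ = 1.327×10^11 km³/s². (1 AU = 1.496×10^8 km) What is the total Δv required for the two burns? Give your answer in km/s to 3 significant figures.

Δv = 9.23 km/s

In km: r₁ = 2.18 × 1.496×10^8 = 3.26128×10^8 km; r₂ = 9.22 × 1.496×10^8 = 1.379312×10^9 km.
Semi-major axis of the transfer orbit: a_t = (3.26128×10^8 + 1.379312×10^9)/2 = 8.5272×10^8 km.
Circular speed at r₁: v₁ = √(μ/r₁) = √(1.327×10^11/3.26128×10^8) = 20.172 km/s.
Transfer-orbit speed at r₁ (v² = μ(2/r − 1/a)): v_p = √[μ(2/r₁ − 1/a_t)] = 25.655 km/s.
First burn Δv₁ = |v_p − v₁| = 5.483 km/s.
Circular speed at r₂: v₂ = √(μ/r₂) = 9.809 km/s.
Transfer-orbit speed at r₂: v_a = √[μ(2/r₂ − 1/a_t)] = 6.066 km/s.
Second burn Δv₂ = |v₂ − v_a| = 3.743 km/s.
Total Δv = Δv₁ + Δv₂ = 9.226 km/s.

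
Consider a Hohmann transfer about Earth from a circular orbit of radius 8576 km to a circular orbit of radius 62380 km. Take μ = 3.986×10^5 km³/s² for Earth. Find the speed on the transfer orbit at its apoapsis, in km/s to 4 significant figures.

The Hohmann ellipse has a_t = (r₁ + r₂)/2 = 35478 km.
At apoapsis, r = 62380 km.
Vis-viva: v = √[μ(2/r − 1/a_t)] = √[3.986×10^5 × (2/62380 − 1/35478)] = 1.243 km/s.

v = 1.243 km/s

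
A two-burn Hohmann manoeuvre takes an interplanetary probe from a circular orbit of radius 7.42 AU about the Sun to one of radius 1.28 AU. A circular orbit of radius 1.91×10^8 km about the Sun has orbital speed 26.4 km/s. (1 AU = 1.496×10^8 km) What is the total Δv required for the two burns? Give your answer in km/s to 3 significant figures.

Δv = 13.1 km/s

From the circular-orbit relation v² = μ/r at r = 1.91×10^8 km: μ = v²r = (26.4)² × 1.91×10^8 = 1.33119×10^11 km³/s².
In km: r₁ = 7.42 × 1.496×10^8 = 1.110032×10^9 km; r₂ = 1.28 × 1.496×10^8 = 1.91488×10^8 km.
Transfer-ellipse semi-major axis a_t = (r₁ + r₂)/2 = (1.110032×10^9 + 1.91488×10^8)/2 = 6.5076×10^8 km.
Circular speed at r₁: v₁ = √(μ/r₁) = √(1.33119×10^11/1.110032×10^9) = 10.951 km/s.
Transfer-orbit speed at r₁ (vis-viva equation): v_a = √[μ(2/r₁ − 1/a_t)] = 5.9404 km/s.
First burn Δv₁ = |v_a − v₁| = 5.011 km/s.
At r₂, v₂ = √(μ/r₂) = 26.3663 km/s.
Transfer-orbit speed at r₂: v_p = √[μ(2/r₂ − 1/a_t)] = 34.4356 km/s.
Second burn Δv₂ = |v₂ − v_p| = 8.069 km/s.
Δv = Δv₁ + Δv₂ = 5.011 + 8.069 = 13.08 km/s.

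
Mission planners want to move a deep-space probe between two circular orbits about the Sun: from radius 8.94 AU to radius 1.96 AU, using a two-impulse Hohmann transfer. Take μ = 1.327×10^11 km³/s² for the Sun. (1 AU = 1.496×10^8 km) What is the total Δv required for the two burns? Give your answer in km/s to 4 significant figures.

In km: r₁ = 8.94 × 1.496×10^8 = 1.337424×10^9 km; r₂ = 1.96 × 1.496×10^8 = 2.93216×10^8 km.
Semi-major axis of the transfer orbit: a_t = (1.337424×10^9 + 2.93216×10^8)/2 = 8.1532×10^8 km.
At r₁ the circular-orbit speed is v₁ = √(μ/r₁) = 9.961 km/s.
Transfer-orbit speed at r₁ (v² = μ(2/r − 1/a)): v_a = √[μ(2/r₁ − 1/a_t)] = 5.974 km/s.
First burn Δv₁ = |v_a − v₁| = 3.987 km/s.
Circular speed at r₂: v₂ = √(μ/r₂) = 21.274 km/s.
Transfer-orbit speed at r₂: v_p = √[μ(2/r₂ − 1/a_t)] = 27.247 km/s.
Second burn Δv₂ = |v₂ − v_p| = 5.973 km/s.
Total Δv = Δv₁ + Δv₂ = 9.960 km/s.

Δv = 9.960 km/s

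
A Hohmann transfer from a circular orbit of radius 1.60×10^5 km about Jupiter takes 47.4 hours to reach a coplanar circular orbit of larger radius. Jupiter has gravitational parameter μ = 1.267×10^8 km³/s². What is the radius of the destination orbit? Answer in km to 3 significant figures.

r₂ = 1.28×10^6 km

Transfer time t = 47.4 hours = 1.7064×10^5 s, and t = π√(a_t³/μ).
So a_t = (μ t²/π²)^(1/3) = (1.267×10^8 × (1.7064×10^5)² / π²)^(1/3) = 7.2035×10^5 km.
Since a_t = (r₁ + r₂)/2, r₂ = 2a_t − r₁ = 2×7.2035×10^5 − 1.600×10^5 = 1.2807×10^6 km.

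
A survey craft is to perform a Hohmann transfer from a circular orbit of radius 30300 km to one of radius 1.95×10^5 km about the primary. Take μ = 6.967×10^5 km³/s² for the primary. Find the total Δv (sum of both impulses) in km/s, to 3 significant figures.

Semi-major axis of the transfer orbit: a_t = (30300 + 1.950×10^5)/2 = 1.1265×10^5 km.
Circular speed at r₁: v₁ = √(μ/r₁) = √(6.967×10^5/30300) = 4.795 km/s.
Transfer-orbit speed at r₁ (vis-viva): v_p = √[μ(2/r₁ − 1/a_t)] = 6.309 km/s.
First burn Δv₁ = |v_p − v₁| = 1.514 km/s.
At r₂, v₂ = √(μ/r₂) = 1.8902 km/s.
Transfer-orbit speed at r₂: v_a = √[μ(2/r₂ − 1/a_t)] = 0.98031 km/s.
Second burn Δv₂ = |v₂ − v_a| = 0.9099 km/s.
Total Δv = Δv₁ + Δv₂ = 2.424 km/s.

Δv = 2.42 km/s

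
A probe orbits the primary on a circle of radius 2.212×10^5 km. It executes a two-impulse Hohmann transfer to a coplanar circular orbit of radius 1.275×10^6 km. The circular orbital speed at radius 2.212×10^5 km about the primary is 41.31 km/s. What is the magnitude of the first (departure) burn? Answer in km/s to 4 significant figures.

From the circular-orbit relation v² = μ/r at r = 2.212×10^5 km: μ = v²r = (41.31)² × 2.212×10^5 = 3.77481×10^8 km³/s².
Semi-major axis of the transfer orbit: a_t = (2.212×10^5 + 1.275×10^6)/2 = 7.481×10^5 km.
On the circular orbit at r = 2.212×10^5 km, v_c = √(μ/r) = 41.31 km/s.
Vis-viva on the transfer ellipse at r = 2.212×10^5 km gives v_t = √[μ(2/r − 1/a_t)] = 53.93 km/s.
Δv₁ = |v_t − v_c| = |53.93 − 41.31| = 12.62 km/s.

Δv₁ = 12.62 km/s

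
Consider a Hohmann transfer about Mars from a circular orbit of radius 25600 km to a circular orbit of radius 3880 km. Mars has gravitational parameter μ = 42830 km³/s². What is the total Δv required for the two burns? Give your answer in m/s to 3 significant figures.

Transfer-ellipse semi-major axis a_t = (r₁ + r₂)/2 = (25600 + 3880)/2 = 14740 km.
Circular speed at r₁: v₁ = √(μ/r₁) = √(42830/25600) = 1.29346 km/s.
Transfer-orbit speed at r₁ (v² = μ(2/r − 1/a)): v_a = √[μ(2/r₁ − 1/a_t)] = 0.663623 km/s.
First burn Δv₁ = |v_a − v₁| = 0.6298 km/s.
Circular speed at r₂: v₂ = √(μ/r₂) = 3.3224 km/s.
Transfer-orbit speed at r₂: v_p = √[μ(2/r₂ − 1/a_t)] = 4.3785 km/s.
Second burn Δv₂ = |v₂ − v_p| = 1.056 km/s.
Total Δv = Δv₁ + Δv₂ = 1.686 km/s.

Δv = 1690 m/s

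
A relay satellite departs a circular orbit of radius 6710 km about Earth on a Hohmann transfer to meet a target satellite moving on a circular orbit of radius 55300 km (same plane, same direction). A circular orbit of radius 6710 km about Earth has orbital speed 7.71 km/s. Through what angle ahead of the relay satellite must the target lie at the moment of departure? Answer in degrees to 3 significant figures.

From the circular-orbit relation v² = μ/r at r = 6710 km: μ = v²r = (7.71)² × 6710 = 3.98870×10^5 km³/s².
Transfer-ellipse semi-major axis a_t = (r₁ + r₂)/2 = (6710 + 55300)/2 = 31005 km.
The half-period of the transfer ellipse is t = π√(a_t³/μ) = 27160 s.
Target angular speed ω₂ = √(μ/r₂³) = 4.857×10^-5 rad/s.
Angle swept by the target during transfer: ω₂·t = 1.319 rad = 75.57°.
The relay satellite traverses 180° on the transfer ellipse, so the target must lead by 180° − 75.57° = 104°.

φ = 104°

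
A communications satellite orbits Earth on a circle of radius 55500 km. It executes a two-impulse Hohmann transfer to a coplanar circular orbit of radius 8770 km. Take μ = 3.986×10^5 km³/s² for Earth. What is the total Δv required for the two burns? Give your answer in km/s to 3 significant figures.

Δv = 3.40 km/s

The Hohmann ellipse has a_t = (r₁ + r₂)/2 = 32135 km.
At r₁ the circular-orbit speed is v₁ = √(μ/r₁) = 2.680 km/s.
On the transfer ellipse at r₁, v² = μ(2/r − 1/a) gives v_a = √[μ(2/r₁ − 1/a_t)] = 1.400 km/s.
First burn Δv₁ = |v_a − v₁| = 1.280 km/s.
At r₂, v₂ = √(μ/r₂) = 6.742 km/s.
Transfer-orbit speed at r₂: v_p = √[μ(2/r₂ − 1/a_t)] = 8.860 km/s.
Second burn Δv₂ = |v₂ − v_p| = 2.118 km/s.
Δv = Δv₁ + Δv₂ = 1.280 + 2.118 = 3.398 km/s.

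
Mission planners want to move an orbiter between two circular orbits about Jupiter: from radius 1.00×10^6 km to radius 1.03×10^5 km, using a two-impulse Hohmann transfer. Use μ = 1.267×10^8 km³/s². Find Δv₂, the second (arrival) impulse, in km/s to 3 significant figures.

Δv₂ = 12.2 km/s

Semi-major axis of the transfer orbit: a_t = (1.000×10^6 + 1.030×10^5)/2 = 5.515×10^5 km.
Circular speed at r = 1.030×10^5 km: v_c = √(μ/r) = 35.07274 km/s.
Vis-viva on the transfer ellipse at r = 1.030×10^5 km gives v_t = √[μ(2/r − 1/a_t)] = 47.22772 km/s.
Δv₂ = |v_t − v_c| = |47.22772 − 35.07274| = 12.15 km/s.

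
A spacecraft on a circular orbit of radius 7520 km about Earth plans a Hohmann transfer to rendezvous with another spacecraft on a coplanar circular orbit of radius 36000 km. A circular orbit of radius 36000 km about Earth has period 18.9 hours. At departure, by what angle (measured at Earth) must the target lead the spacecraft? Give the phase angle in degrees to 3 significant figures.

φ = 95.4°

From Kepler's third law T² = 4π²r³/μ at r = 36000 km, T = 18.9 hours = 18.9 × 3600 s = 68040 s: μ = 4π²r³/T² = 3.97868×10^5 km³/s².
The Hohmann ellipse has a_t = (r₁ + r₂)/2 = 21760 km.
Transfer time t = π√(a_t³/μ) = 15987 s.
The target's mean motion on its circular orbit is ω₂ = √(μ/r₂³) = 9.2345×10^-5 rad/s.
Angle swept by the target during transfer: ω₂·t = 1.4763 rad = 84.59°.
Arrival is 180° from departure on the ellipse, so φ = 180° − 84.59° = 95.4°.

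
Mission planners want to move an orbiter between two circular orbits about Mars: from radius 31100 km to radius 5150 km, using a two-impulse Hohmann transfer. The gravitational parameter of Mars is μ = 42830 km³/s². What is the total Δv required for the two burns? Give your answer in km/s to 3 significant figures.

Δv = 1.44 km/s

The Hohmann ellipse has a_t = (r₁ + r₂)/2 = 18125 km.
At r₁ the circular-orbit speed is v₁ = √(μ/r₁) = 1.1735 km/s.
On the transfer ellipse at r₁, vis-viva gives v_a = √[μ(2/r₁ − 1/a_t)] = 0.62554 km/s.
First burn Δv₁ = |v_a − v₁| = 0.5480 km/s.
Circular speed at r₂: v₂ = √(μ/r₂) = 2.88384 km/s.
Transfer-orbit speed at r₂: v_p = √[μ(2/r₂ − 1/a_t)] = 3.77756 km/s.
Second burn Δv₂ = |v₂ − v_p| = 0.8937 km/s.
Δv = Δv₁ + Δv₂ = 0.5480 + 0.8937 = 1.442 km/s.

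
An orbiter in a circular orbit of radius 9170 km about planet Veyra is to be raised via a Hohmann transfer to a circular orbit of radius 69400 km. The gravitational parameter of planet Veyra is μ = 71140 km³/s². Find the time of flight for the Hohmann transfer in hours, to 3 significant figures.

The Hohmann ellipse has a_t = (r₁ + r₂)/2 = 39285 km.
Transfer time t = π√(a_t³/μ) = π√((39285)³ / 71140) = 91710 s.
Converting: 91710 s ÷ 3600 s/hour = 25.5 hours.

t = 25.5 hours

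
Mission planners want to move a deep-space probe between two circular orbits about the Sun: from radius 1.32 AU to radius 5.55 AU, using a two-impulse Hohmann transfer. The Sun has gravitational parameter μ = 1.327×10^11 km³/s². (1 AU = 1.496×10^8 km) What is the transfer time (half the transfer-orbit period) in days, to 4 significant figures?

t = 1163 days

In km: r₁ = 1.32 × 1.496×10^8 = 1.97472×10^8 km; r₂ = 5.55 × 1.496×10^8 = 8.3028×10^8 km.
Transfer-ellipse semi-major axis a_t = (r₁ + r₂)/2 = (1.97472×10^8 + 8.3028×10^8)/2 = 5.13876×10^8 km.
Transfer time t = π√(a_t³/μ) = π√((5.13876×10^8)³ / 1.327×10^11) = 1.005×10^8 s.
Converting: 1.005×10^8 s ÷ 86400 s/day = 1163 days.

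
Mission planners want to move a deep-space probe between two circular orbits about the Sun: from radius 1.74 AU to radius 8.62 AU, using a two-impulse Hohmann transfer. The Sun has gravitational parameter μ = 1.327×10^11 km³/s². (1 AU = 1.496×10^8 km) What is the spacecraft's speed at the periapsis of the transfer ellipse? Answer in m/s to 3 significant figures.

v = 29100 m/s

In km: r₁ = 1.74 × 1.496×10^8 = 2.60304×10^8 km; r₂ = 8.62 × 1.496×10^8 = 1.289552×10^9 km.
Semi-major axis of the transfer orbit: a_t = (2.60304×10^8 + 1.289552×10^9)/2 = 7.74928×10^8 km.
The periapsis of the transfer ellipse is at r = 2.60304×10^8 km.
Applying v² = μ(2/r − 1/a_t): v = 29.13 km/s.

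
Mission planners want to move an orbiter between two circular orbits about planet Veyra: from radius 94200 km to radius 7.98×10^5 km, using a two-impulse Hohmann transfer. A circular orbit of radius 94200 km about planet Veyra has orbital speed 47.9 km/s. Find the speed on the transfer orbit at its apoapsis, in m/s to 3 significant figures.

From the circular-orbit relation v² = μ/r at r = 94200 km: μ = v²r = (47.9)² × 94200 = 2.16133×10^8 km³/s².
Semi-major axis of the transfer orbit: a_t = (94200 + 7.980×10^5)/2 = 4.461×10^5 km.
At apoapsis, r = 7.980×10^5 km.
Vis-viva: v = √[μ(2/r − 1/a_t)] = √[2.16133×10^8 × (2/7.980×10^5 − 1/4.461×10^5)] = 7.563 km/s.

v = 7560 m/s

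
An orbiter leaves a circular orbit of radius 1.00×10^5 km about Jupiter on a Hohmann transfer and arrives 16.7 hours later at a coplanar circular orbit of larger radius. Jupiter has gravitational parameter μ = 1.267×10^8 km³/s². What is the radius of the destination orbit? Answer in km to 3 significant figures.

Transfer time t = 16.7 hours = 60120 s, and t = π√(a_t³/μ).
So a_t = (μ t²/π²)^(1/3) = (1.267×10^8 × (60120)² / π²)^(1/3) = 3.5934×10^5 km.
Since a_t = (r₁ + r₂)/2, r₂ = 2a_t − r₁ = 2×3.5934×10^5 − 1.000×10^5 = 6.1868×10^5 km.

r₂ = 6.19×10^5 km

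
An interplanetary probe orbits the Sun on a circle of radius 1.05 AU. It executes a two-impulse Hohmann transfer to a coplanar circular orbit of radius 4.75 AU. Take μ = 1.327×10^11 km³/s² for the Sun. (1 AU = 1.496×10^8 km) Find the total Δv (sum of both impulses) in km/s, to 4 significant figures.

Δv = 13.58 km/s

In km: r₁ = 1.05 × 1.496×10^8 = 1.5708×10^8 km; r₂ = 4.75 × 1.496×10^8 = 7.106×10^8 km.
Semi-major axis of the transfer orbit: a_t = (1.5708×10^8 + 7.106×10^8)/2 = 4.3384×10^8 km.
At r₁ the circular-orbit speed is v₁ = √(μ/r₁) = 29.065 km/s.
On the transfer ellipse at r₁, v² = μ(2/r − 1/a) gives v_p = √[μ(2/r₁ − 1/a_t)] = 37.198 km/s.
First burn Δv₁ = |v_p − v₁| = 8.133 km/s.
Circular speed at r₂: v₂ = √(μ/r₂) = 13.6654 km/s.
Transfer-orbit speed at r₂: v_a = √[μ(2/r₂ − 1/a_t)] = 8.22278 km/s.
Second burn Δv₂ = |v₂ − v_a| = 5.443 km/s.
Δv = Δv₁ + Δv₂ = 8.133 + 5.443 = 13.58 km/s.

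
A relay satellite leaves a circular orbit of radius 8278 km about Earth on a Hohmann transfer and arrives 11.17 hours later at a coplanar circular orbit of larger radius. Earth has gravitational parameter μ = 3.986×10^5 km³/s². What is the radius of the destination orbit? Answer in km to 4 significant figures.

r₂ = 72260 km

Transfer time t = 11.17 hours = 40212 s, and t = π√(a_t³/μ).
So a_t = (μ t²/π²)^(1/3) = (3.986×10^5 × (40212)² / π²)^(1/3) = 40270 km.
Since a_t = (r₁ + r₂)/2, r₂ = 2a_t − r₁ = 2×40270 − 8278 = 72262 km.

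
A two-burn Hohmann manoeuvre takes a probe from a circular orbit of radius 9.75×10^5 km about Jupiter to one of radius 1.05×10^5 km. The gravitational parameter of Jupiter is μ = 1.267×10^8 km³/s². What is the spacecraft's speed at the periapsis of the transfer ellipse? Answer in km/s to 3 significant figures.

Transfer-ellipse semi-major axis a_t = (r₁ + r₂)/2 = (9.750×10^5 + 1.050×10^5)/2 = 5.400×10^5 km.
At periapsis, r = 1.050×10^5 km.
Vis-viva: v = √[μ(2/r − 1/a_t)] = √[1.267×10^8 × (2/1.050×10^5 − 1/5.400×10^5)] = 46.68 km/s.

v = 46.7 km/s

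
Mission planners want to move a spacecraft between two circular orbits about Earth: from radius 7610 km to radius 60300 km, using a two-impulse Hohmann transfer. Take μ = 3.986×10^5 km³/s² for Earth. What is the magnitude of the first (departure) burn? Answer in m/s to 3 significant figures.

Δv₁ = 2410 m/s

The Hohmann ellipse has a_t = (r₁ + r₂)/2 = 33955 km.
Circular speed at r = 7610 km: v_c = √(μ/r) = 7.2373 km/s.
Vis-viva on the transfer ellipse at r = 7610 km gives v_t = √[μ(2/r − 1/a_t)] = 9.6446 km/s.
Δv₁ = |v_t − v_c| = |9.6446 − 7.2373| = 2.407 km/s.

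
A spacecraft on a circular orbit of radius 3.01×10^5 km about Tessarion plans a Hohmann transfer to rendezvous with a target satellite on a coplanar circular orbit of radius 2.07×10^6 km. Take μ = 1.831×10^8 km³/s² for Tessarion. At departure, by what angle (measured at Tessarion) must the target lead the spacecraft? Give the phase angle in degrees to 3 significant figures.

Semi-major axis of the transfer orbit: a_t = (3.010×10^5 + 2.070×10^6)/2 = 1.1855×10^6 km.
Transfer time t = π√(a_t³/μ) = 2.9968×10^5 s.
The target's mean motion on its circular orbit is ω₂ = √(μ/r₂³) = 4.5435×10^-6 rad/s.
Angle swept by the target during transfer: ω₂·t = 1.3616 rad = 78.01°.
Arrival is 180° from departure on the ellipse, so φ = 180° − 78.01° = 102°.

φ = 102°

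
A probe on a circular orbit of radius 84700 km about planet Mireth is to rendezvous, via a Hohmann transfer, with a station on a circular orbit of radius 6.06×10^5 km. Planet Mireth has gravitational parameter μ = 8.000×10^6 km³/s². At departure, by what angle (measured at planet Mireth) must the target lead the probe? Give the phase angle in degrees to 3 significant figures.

φ = 103°

Semi-major axis of the transfer orbit: a_t = (84700 + 6.060×10^5)/2 = 3.4535×10^5 km.
The half-period of the transfer ellipse is t = π√(a_t³/μ) = 2.254×10^5 s.
The target's mean motion on its circular orbit is ω₂ = √(μ/r₂³) = 5.996×10^-6 rad/s.
Angle swept by the target during transfer: ω₂·t = 1.3515 rad = 77.44°.
The probe traverses 180° on the transfer ellipse, so the target must lead by 180° − 77.44° = 103°.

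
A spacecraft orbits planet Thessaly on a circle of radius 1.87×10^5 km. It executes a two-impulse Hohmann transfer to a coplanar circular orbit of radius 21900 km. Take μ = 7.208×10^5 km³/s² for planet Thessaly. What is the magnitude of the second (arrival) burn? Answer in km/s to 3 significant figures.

Semi-major axis of the transfer orbit: a_t = (1.870×10^5 + 21900)/2 = 1.0445×10^5 km.
Circular speed at r = 21900 km: v_c = √(μ/r) = 5.737 km/s.
Vis-viva on the transfer ellipse at r = 21900 km gives v_t = √[μ(2/r − 1/a_t)] = 7.676 km/s.
Δv₂ = |v_t − v_c| = |7.676 − 5.737| = 1.939 km/s.

Δv₂ = 1.94 km/s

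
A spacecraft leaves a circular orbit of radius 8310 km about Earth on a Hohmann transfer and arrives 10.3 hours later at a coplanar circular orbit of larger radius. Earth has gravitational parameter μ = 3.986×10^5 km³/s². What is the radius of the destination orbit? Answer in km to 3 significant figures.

r₂ = 68000 km

Transfer time t = 10.3 hours = 37080 s, and t = π√(a_t³/μ).
So a_t = (μ t²/π²)^(1/3) = (3.986×10^5 × (37080)² / π²)^(1/3) = 38151 km.
Since a_t = (r₁ + r₂)/2, r₂ = 2a_t − r₁ = 2×38151 − 8310 = 67992 km.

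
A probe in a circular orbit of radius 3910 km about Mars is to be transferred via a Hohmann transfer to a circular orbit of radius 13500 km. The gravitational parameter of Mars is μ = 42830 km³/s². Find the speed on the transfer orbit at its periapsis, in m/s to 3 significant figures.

v = 4120 m/s

Transfer-ellipse semi-major axis a_t = (r₁ + r₂)/2 = (3910 + 13500)/2 = 8705 km.
The periapsis of the transfer ellipse is at r = 3910 km.
Applying v² = μ(2/r − 1/a_t): v = 4.122 km/s.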